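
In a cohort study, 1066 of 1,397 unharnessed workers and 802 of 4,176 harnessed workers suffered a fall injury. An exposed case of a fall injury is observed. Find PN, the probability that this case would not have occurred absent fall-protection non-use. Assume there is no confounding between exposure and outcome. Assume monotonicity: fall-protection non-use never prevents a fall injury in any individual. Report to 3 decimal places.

p₁ = P(outcome | exposed) = 1066/1397 = 0.76306
p₀ = P(outcome | unexposed) = 802/4176 = 0.19205
Under exogeneity and monotonicity, PN = (p₁ − p₀) / p₁.
PN = (0.76306 − 0.19205) / 0.76306 = 0.57101 / 0.76306 ≈ 0.7483

PN ≈ 0.748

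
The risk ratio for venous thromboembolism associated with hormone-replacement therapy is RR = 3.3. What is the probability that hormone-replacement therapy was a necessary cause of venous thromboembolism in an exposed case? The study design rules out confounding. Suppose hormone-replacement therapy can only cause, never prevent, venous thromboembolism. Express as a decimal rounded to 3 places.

PN ≈ 0.697

Under exogeneity and monotonicity, PN = (RR − 1) / RR = 1 − 1/RR.
PN = (3.3 − 1) / 3.3 = 2.3 / 3.3 ≈ 0.6970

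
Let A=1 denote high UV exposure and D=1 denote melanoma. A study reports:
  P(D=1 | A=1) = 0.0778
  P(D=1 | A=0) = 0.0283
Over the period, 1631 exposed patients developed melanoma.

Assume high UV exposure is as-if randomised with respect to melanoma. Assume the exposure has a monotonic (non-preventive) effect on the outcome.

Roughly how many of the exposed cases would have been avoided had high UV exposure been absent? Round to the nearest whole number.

about 1038 cases

Let p₁ = 0.0778, p₀ = 0.0283.
PN = (p₁ − p₀)/p₁ = (0.0778 − 0.0283) / 0.0778 ≈ 0.63625.
Attributable cases ≈ PN × (exposed cases) = 0.63625 × 1631 ≈ 1037.72.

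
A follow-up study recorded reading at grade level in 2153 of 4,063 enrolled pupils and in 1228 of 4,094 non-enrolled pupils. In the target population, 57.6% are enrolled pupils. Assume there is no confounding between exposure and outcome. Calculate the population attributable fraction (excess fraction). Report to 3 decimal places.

p₁ = P(outcome | exposed) = 2153/4063 = 0.5299
p₀ = P(outcome | unexposed) = 1228/4094 = 0.29995
Overall risk P(Y=1) = π·p₁ + (1−π)·p₀ = 0.576×0.5299 + 0.424×0.29995 = 0.4324.
Under exogeneity, PAF = [P(Y=1) − p₀] / P(Y=1).
PAF = (0.4324 − 0.29995) / 0.4324 ≈ 0.3063

PAF ≈ 0.306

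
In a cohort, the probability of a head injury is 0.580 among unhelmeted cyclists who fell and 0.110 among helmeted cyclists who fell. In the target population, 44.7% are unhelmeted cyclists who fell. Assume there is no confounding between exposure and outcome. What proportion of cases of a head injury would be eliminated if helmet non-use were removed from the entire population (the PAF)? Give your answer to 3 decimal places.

Let p₁ = 0.58, p₀ = 0.11.
Overall risk P(Y=1) = π·p₁ + (1−π)·p₀ = 0.447×0.58 + 0.553×0.11 = 0.32009.
Under exogeneity, PAF = [P(Y=1) − p₀] / P(Y=1).
PAF = (0.32009 − 0.11) / 0.32009 ≈ 0.6563

PAF ≈ 0.656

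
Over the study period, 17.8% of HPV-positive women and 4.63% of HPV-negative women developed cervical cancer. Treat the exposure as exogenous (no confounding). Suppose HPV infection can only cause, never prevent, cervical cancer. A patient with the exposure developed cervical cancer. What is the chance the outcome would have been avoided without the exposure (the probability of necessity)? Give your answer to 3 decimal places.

p₁ = 0.178, p₀ = 0.0463.
Under exogeneity and monotonicity, PN = (p₁ − p₀) / p₁.
PN = (0.178 − 0.0463) / 0.178 = 0.1317 / 0.178 ≈ 0.7399

PN ≈ 0.740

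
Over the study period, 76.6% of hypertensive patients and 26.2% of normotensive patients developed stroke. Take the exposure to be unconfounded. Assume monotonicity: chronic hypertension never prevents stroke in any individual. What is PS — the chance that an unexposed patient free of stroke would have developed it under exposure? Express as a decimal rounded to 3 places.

p₁ = 0.766, p₀ = 0.262.
Under exogeneity and monotonicity, PS = (p₁ − p₀) / (1 − p₀).
PS = (0.766 − 0.262) / (1 − 0.262) = 0.504 / 0.738 ≈ 0.6829

PS ≈ 0.683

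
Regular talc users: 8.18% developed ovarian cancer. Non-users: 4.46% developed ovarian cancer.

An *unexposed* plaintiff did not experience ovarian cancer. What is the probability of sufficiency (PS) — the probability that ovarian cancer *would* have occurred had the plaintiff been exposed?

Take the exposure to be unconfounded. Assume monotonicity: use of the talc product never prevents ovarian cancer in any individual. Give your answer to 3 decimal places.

p₁ = 0.0818, p₀ = 0.0446.
Under exogeneity and monotonicity, PS = (p₁ − p₀) / (1 − p₀).
PS = (0.0818 − 0.0446) / (1 − 0.0446) = 0.0372 / 0.9554 ≈ 0.0389

PS ≈ 0.039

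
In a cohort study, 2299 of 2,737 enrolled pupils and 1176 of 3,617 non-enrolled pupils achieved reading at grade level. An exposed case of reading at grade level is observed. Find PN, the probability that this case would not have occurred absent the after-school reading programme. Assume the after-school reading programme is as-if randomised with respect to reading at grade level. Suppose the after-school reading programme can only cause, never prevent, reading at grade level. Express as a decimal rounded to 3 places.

PN ≈ 0.613

p₁ = P(outcome | exposed) = 2299/2737 = 0.83997
p₀ = P(outcome | unexposed) = 1176/3617 = 0.32513
Under exogeneity and monotonicity, PN = (p₁ − p₀) / p₁.
PN = (0.83997 − 0.32513) / 0.83997 = 0.51484 / 0.83997 ≈ 0.6129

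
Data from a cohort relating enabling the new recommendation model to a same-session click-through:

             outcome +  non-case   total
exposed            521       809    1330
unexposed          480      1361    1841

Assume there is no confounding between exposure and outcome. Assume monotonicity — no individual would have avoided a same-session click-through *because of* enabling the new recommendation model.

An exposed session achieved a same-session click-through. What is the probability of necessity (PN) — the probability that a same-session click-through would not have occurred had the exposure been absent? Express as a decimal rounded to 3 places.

PN ≈ 0.334

p₁ = P(outcome | exposed) = 521/1330 = 0.39173
p₀ = P(outcome | unexposed) = 480/1841 = 0.26073
Under exogeneity and monotonicity, PN = (p₁ − p₀)/p₁.
PN = (0.39173 − 0.26073) / 0.39173 ≈ 0.3344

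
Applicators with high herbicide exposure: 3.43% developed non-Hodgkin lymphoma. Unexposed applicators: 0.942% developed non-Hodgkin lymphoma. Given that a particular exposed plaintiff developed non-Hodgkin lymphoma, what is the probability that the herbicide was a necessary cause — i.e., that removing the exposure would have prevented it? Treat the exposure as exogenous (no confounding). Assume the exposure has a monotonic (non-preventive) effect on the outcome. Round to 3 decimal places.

p₁ = 0.0343, p₀ = 0.00942.
Under exogeneity and monotonicity, PN = (p₁ − p₀) / p₁.
PN = (0.0343 − 0.00942) / 0.0343 = 0.02488 / 0.0343 ≈ 0.7254

PN ≈ 0.725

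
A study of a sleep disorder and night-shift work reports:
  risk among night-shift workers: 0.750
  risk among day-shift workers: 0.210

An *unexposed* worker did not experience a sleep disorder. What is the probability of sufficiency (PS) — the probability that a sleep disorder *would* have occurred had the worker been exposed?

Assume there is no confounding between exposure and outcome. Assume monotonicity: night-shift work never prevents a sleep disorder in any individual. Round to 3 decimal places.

Let p₁ = 0.75, p₀ = 0.21.
Under exogeneity and monotonicity, PS = (p₁ − p₀) / (1 − p₀).
PS = (0.75 − 0.21) / (1 − 0.21) = 0.54 / 0.79 ≈ 0.6835

PS ≈ 0.684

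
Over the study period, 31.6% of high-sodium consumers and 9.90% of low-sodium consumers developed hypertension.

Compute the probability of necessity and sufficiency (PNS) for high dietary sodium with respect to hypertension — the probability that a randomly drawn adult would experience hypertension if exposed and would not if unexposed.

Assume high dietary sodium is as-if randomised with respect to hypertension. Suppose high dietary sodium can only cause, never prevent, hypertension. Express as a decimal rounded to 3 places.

PNS ≈ 0.217

p₁ = 0.316, p₀ = 0.099.
Under exogeneity and monotonicity, PNS = p₁ − p₀.
PNS = 0.316 − 0.099 = 0.217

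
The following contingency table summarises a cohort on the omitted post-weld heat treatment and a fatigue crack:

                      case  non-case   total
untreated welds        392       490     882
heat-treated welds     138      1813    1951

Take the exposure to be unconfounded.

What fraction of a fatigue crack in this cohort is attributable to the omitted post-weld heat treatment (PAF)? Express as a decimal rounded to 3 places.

p₁ = P(outcome | exposed) = 392/882 = 0.44444
p₀ = P(outcome | unexposed) = 138/1951 = 0.070733
Exposure prevalence π = 882/2833 = 0.31133; overall risk P(Y=1) = 0.18708.
Under exogeneity, PAF = [P(Y=1) − p₀]/P(Y=1).
PAF = (0.18708 − 0.070733) / 0.18708 ≈ 0.6219

PAF ≈ 0.622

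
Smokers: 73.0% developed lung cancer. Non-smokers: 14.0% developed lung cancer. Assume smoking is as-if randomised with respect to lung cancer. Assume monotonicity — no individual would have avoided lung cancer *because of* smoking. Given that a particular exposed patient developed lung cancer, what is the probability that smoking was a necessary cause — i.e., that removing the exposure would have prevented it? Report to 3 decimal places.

p₁ = 0.73, p₀ = 0.14.
Under exogeneity and monotonicity, PN = (p₁ − p₀) / p₁.
PN = (0.73 − 0.14) / 0.73 = 0.59 / 0.73 ≈ 0.8082

PN ≈ 0.808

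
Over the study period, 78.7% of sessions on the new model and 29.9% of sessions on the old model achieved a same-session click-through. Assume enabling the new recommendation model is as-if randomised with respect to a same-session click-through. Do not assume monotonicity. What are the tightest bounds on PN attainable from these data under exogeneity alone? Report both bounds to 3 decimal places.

0.620 ≤ PN ≤ 0.891

p₁ = 0.787, p₀ = 0.299.
Under exogeneity alone the bounds on PN are max{0,(p₁−p₀)/p₁} ≤ PN ≤ min{1,(1−p₀)/p₁}.
  lower = (p₁ − p₀)/p₁ = 0.488 / 0.787 ≈ 0.6201
  upper = min{1, (1 − p₀)/p₁} = 0.701 / 0.787 ≈ 0.8907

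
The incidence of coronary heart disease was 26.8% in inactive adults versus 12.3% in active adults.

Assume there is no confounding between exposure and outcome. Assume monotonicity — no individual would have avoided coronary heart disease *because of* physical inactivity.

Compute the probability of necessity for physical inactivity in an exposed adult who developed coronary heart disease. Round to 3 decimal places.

PN ≈ 0.541

p₁ = 0.268, p₀ = 0.123.
Under exogeneity and monotonicity, PN = (p₁ − p₀) / p₁.
PN = (0.268 − 0.123) / 0.268 = 0.145 / 0.268 ≈ 0.5410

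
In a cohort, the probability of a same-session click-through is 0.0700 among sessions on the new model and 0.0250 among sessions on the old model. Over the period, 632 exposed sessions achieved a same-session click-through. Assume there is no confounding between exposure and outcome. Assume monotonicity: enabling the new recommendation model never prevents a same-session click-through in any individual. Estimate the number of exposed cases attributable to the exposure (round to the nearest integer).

about 406 cases

Let p₁ = 0.07, p₀ = 0.025.
PN = (p₁ − p₀)/p₁ = (0.07 − 0.025) / 0.07 ≈ 0.64286.
Attributable cases ≈ PN × (exposed cases) = 0.64286 × 632 ≈ 406.29.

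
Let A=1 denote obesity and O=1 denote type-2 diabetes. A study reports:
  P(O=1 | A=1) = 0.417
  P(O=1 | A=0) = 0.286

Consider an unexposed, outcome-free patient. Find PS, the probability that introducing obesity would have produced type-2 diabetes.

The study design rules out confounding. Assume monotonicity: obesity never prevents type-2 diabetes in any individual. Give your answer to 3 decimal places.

PS ≈ 0.183

Let p₁ = 0.417, p₀ = 0.286.
Under exogeneity and monotonicity, PS = (p₁ − p₀) / (1 − p₀).
PS = (0.417 − 0.286) / (1 − 0.286) = 0.131 / 0.714 ≈ 0.1835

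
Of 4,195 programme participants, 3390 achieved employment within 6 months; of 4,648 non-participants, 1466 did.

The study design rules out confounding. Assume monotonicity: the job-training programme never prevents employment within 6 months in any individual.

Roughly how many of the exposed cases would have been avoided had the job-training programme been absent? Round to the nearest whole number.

p₁ = P(outcome | exposed) = 3390/4195 = 0.8081
p₀ = P(outcome | unexposed) = 1466/4648 = 0.3154
PN = (p₁ − p₀)/p₁ = (0.8081 − 0.3154) / 0.8081 ≈ 0.60970.
Attributable cases ≈ PN × (exposed cases) = 0.60970 × 3390 ≈ 2066.88.

about 2067 cases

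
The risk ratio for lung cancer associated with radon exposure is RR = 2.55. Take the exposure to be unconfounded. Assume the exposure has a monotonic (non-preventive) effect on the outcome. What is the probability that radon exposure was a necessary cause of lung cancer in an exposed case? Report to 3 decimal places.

Under exogeneity and monotonicity, PN = (RR − 1) / RR = 1 − 1/RR.
PN = (2.55 − 1) / 2.55 = 1.55 / 2.55 ≈ 0.6078

PN ≈ 0.608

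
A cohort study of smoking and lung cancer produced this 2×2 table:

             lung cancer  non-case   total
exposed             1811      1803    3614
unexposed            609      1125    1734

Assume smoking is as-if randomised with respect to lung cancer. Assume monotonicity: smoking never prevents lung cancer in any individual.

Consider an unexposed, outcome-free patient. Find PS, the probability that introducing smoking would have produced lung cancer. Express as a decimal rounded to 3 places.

PS ≈ 0.231

p₁ = P(outcome | exposed) = 1811/3614 = 0.50111
p₀ = P(outcome | unexposed) = 609/1734 = 0.35121
Under exogeneity and monotonicity, PS = (p₁ − p₀) / (1 − p₀).
PS = (0.50111 − 0.35121) / (1 − 0.35121) = 0.1499 / 0.64879 ≈ 0.2310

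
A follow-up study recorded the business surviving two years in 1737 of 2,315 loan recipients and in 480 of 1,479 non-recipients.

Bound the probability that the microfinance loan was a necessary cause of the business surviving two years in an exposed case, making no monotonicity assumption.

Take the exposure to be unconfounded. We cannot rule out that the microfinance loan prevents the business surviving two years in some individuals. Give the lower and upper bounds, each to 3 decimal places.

p₁ = P(outcome | exposed) = 1737/2315 = 0.75032
p₀ = P(outcome | unexposed) = 480/1479 = 0.32454
Under exogeneity alone the bounds on PN are max{0,(p₁−p₀)/p₁} ≤ PN ≤ min{1,(1−p₀)/p₁}.
  lower = (p₁ − p₀)/p₁ = 0.42578 / 0.75032 ≈ 0.5675
  upper = min{1, (1 − p₀)/p₁} = 0.67546 / 0.75032 ≈ 0.9002

0.567 ≤ PN ≤ 0.900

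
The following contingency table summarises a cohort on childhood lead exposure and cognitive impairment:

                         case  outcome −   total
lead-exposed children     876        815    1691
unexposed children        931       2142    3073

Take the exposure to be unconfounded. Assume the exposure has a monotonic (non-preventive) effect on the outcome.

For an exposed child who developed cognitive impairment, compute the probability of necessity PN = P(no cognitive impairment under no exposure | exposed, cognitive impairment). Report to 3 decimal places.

PN ≈ 0.415

p₁ = P(outcome | exposed) = 876/1691 = 0.51804
p₀ = P(outcome | unexposed) = 931/3073 = 0.30296
Under exogeneity and monotonicity, PN = (p₁ − p₀)/p₁.
PN = (0.51804 − 0.30296) / 0.51804 ≈ 0.4152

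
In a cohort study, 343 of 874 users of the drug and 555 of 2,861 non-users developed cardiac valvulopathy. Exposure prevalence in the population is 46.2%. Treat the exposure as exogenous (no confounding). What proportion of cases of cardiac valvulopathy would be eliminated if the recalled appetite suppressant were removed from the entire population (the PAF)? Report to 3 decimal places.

p₁ = P(outcome | exposed) = 343/874 = 0.39245
p₀ = P(outcome | unexposed) = 555/2861 = 0.19399
Overall risk P(Y=1) = π·p₁ + (1−π)·p₀ = 0.462×0.39245 + 0.538×0.19399 = 0.28568.
Under exogeneity, PAF = [P(Y=1) − p₀] / P(Y=1).
PAF = (0.28568 − 0.19399) / 0.28568 ≈ 0.3210

PAF ≈ 0.321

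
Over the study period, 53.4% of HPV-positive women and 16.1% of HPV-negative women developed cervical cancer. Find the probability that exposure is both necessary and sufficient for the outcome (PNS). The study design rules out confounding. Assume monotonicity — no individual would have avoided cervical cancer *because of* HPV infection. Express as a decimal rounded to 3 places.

PNS ≈ 0.373

p₁ = 0.534, p₀ = 0.161.
Under exogeneity and monotonicity, PNS = p₁ − p₀.
PNS = 0.534 − 0.161 = 0.373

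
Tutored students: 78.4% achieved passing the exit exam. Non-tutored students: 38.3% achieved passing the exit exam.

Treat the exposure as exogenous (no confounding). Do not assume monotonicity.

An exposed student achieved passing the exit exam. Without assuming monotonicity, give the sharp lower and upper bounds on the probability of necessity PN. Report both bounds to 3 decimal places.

p₁ = 0.784, p₀ = 0.383.
Under exogeneity alone the bounds on PN are max{0,(p₁−p₀)/p₁} ≤ PN ≤ min{1,(1−p₀)/p₁}.
  lower = (p₁ − p₀)/p₁ = 0.401 / 0.784 ≈ 0.5115
  upper = min{1, (1 − p₀)/p₁} = 0.617 / 0.784 ≈ 0.7870

0.511 ≤ PN ≤ 0.787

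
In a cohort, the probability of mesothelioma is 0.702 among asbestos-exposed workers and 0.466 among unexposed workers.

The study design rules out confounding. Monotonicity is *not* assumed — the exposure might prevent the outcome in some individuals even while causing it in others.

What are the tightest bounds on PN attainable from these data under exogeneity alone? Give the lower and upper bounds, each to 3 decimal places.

0.336 ≤ PN ≤ 0.761

Let p₁ = 0.702, p₀ = 0.466.
Under exogeneity alone the bounds on PN are max{0,(p₁−p₀)/p₁} ≤ PN ≤ min{1,(1−p₀)/p₁}.
  lower = (p₁ − p₀)/p₁ = 0.236 / 0.702 ≈ 0.3362
  upper = min{1, (1 − p₀)/p₁} = 0.534 / 0.702 ≈ 0.7607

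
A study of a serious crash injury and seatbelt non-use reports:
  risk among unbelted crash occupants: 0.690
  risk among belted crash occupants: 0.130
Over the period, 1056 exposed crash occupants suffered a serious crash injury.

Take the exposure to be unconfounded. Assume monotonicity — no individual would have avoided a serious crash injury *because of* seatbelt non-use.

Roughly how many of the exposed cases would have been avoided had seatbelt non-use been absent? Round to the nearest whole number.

about 857 cases

Let p₁ = 0.69, p₀ = 0.13.
PN = (p₁ − p₀)/p₁ = (0.69 − 0.13) / 0.69 ≈ 0.81159.
Attributable cases ≈ PN × (exposed cases) = 0.81159 × 1056 ≈ 857.04.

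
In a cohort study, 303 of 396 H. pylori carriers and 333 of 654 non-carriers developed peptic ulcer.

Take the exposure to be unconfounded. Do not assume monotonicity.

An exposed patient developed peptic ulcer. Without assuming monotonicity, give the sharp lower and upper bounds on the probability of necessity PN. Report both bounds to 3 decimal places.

0.335 ≤ PN ≤ 0.641

p₁ = P(outcome | exposed) = 303/396 = 0.76515
p₀ = P(outcome | unexposed) = 333/654 = 0.50917
Under exogeneity alone the bounds on PN are max{0,(p₁−p₀)/p₁} ≤ PN ≤ min{1,(1−p₀)/p₁}.
  lower = (p₁ − p₀)/p₁ = 0.25598 / 0.76515 ≈ 0.3345
  upper = min{1, (1 − p₀)/p₁} = 0.49083 / 0.76515 ≈ 0.6415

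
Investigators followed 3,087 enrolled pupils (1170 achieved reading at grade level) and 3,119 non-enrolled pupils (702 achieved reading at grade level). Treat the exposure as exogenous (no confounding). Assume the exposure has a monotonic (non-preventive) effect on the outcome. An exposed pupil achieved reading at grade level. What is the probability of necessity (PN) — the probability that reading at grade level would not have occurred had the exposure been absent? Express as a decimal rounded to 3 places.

p₁ = P(outcome | exposed) = 1170/3087 = 0.37901
p₀ = P(outcome | unexposed) = 702/3119 = 0.22507
Under exogeneity and monotonicity, PN = (p₁ − p₀) / p₁.
PN = (0.37901 − 0.22507) / 0.37901 = 0.15394 / 0.37901 ≈ 0.4062

PN ≈ 0.406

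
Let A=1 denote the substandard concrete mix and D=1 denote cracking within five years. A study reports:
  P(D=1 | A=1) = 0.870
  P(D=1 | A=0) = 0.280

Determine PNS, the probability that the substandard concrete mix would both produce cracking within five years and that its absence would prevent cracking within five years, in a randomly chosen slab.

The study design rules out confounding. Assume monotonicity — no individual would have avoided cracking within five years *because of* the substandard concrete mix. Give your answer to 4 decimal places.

Let p₁ = 0.87, p₀ = 0.28.
Under exogeneity and monotonicity, PNS = p₁ − p₀.
PNS = 0.87 − 0.28 = 0.59

PNS ≈ 0.5900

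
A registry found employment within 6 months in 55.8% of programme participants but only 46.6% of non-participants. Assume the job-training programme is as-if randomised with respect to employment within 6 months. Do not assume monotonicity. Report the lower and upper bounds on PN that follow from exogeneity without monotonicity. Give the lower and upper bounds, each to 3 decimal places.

p₁ = 0.558, p₀ = 0.466.
Under exogeneity alone the bounds on PN are max{0,(p₁−p₀)/p₁} ≤ PN ≤ min{1,(1−p₀)/p₁}.
  lower = (p₁ − p₀)/p₁ = 0.092 / 0.558 ≈ 0.1649
  upper = min{1, (1 − p₀)/p₁} = 0.534 / 0.558 ≈ 0.9570

0.165 ≤ PN ≤ 0.957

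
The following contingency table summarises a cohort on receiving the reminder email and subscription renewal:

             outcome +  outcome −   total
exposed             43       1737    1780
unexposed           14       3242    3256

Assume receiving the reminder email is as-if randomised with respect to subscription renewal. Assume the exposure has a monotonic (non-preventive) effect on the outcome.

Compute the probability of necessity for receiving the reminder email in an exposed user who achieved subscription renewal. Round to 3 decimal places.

PN ≈ 0.822

p₁ = P(outcome | exposed) = 43/1780 = 0.024157
p₀ = P(outcome | unexposed) = 14/3256 = 0.0042998
Under exogeneity and monotonicity, PN = (p₁ − p₀) / p₁.
PN = (0.024157 − 0.0042998) / 0.024157 = 0.019858 / 0.024157 ≈ 0.8220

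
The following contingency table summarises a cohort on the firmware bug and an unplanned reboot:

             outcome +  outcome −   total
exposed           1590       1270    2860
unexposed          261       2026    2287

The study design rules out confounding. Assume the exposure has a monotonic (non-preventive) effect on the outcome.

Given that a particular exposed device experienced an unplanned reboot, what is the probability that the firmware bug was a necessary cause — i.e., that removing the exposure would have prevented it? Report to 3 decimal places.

PN ≈ 0.795

p₁ = P(outcome | exposed) = 1590/2860 = 0.55594
p₀ = P(outcome | unexposed) = 261/2287 = 0.11412
Under exogeneity and monotonicity, PN = (p₁ − p₀) / p₁.
PN = (0.55594 − 0.11412) / 0.55594 = 0.44182 / 0.55594 ≈ 0.7947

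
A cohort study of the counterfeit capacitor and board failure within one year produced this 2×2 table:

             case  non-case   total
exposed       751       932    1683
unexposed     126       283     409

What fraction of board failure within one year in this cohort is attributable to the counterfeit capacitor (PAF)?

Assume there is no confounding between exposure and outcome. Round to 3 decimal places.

p₁ = P(outcome | exposed) = 751/1683 = 0.44623
p₀ = P(outcome | unexposed) = 126/409 = 0.30807
Exposure prevalence π = 1683/2092 = 0.80449; overall risk P(Y=1) = 0.41922.
Under exogeneity, PAF = [P(Y=1) − p₀]/P(Y=1).
PAF = (0.41922 − 0.30807) / 0.41922 ≈ 0.2651

PAF ≈ 0.265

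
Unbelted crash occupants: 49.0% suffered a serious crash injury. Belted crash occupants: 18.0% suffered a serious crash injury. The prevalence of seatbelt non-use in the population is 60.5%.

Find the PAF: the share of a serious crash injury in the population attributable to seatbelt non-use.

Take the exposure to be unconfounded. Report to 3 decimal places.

PAF ≈ 0.510

p₁ = 0.49, p₀ = 0.18.
Overall risk P(Y=1) = π·p₁ + (1−π)·p₀ = 0.605×0.49 + 0.395×0.18 = 0.36755.
Under exogeneity, PAF = [P(Y=1) − p₀] / P(Y=1).
PAF = (0.36755 − 0.18) / 0.36755 ≈ 0.5103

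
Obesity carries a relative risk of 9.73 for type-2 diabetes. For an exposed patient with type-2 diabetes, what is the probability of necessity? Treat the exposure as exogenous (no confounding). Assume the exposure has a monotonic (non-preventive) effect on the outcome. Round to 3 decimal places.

PN ≈ 0.897

Under exogeneity and monotonicity, PN = (RR − 1) / RR = 1 − 1/RR.
PN = (9.73 − 1) / 9.73 = 8.73 / 9.73 ≈ 0.8972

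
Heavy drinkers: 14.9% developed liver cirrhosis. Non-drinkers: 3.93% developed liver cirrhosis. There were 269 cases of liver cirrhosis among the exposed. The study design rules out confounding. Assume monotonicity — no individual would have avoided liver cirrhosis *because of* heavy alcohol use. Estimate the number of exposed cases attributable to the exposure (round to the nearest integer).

about 198 cases

p₁ = 0.149, p₀ = 0.0393.
PN = (p₁ − p₀)/p₁ = (0.149 − 0.0393) / 0.149 ≈ 0.73624.
Attributable cases ≈ PN × (exposed cases) = 0.73624 × 269 ≈ 198.05.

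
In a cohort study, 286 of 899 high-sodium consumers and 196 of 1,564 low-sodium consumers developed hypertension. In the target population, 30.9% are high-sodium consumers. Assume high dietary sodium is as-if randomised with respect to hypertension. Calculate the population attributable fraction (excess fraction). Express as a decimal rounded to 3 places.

PAF ≈ 0.322

p₁ = P(outcome | exposed) = 286/899 = 0.31813
p₀ = P(outcome | unexposed) = 196/1564 = 0.12532
Overall risk P(Y=1) = π·p₁ + (1−π)·p₀ = 0.309×0.31813 + 0.691×0.12532 = 0.1849.
Under exogeneity, PAF = [P(Y=1) − p₀] / P(Y=1).
PAF = (0.1849 − 0.12532) / 0.1849 ≈ 0.3222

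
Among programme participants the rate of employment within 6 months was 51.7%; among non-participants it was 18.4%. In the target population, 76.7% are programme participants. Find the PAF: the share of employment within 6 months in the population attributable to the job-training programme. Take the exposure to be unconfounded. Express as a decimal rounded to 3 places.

p₁ = 0.517, p₀ = 0.184.
Overall risk P(Y=1) = π·p₁ + (1−π)·p₀ = 0.767×0.517 + 0.233×0.184 = 0.43941.
Under exogeneity, PAF = [P(Y=1) − p₀] / P(Y=1).
PAF = (0.43941 − 0.184) / 0.43941 ≈ 0.5813

PAF ≈ 0.581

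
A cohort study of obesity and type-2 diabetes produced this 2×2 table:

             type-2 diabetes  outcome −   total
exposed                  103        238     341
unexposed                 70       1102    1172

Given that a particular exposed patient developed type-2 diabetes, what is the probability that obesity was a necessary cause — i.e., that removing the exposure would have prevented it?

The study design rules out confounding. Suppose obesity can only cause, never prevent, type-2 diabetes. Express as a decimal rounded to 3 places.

PN ≈ 0.802

p₁ = P(outcome | exposed) = 103/341 = 0.30205
p₀ = P(outcome | unexposed) = 70/1172 = 0.059727
Under exogeneity and monotonicity, PN = (p₁ − p₀) / p₁.
PN = (0.30205 − 0.059727) / 0.30205 = 0.24233 / 0.30205 ≈ 0.8023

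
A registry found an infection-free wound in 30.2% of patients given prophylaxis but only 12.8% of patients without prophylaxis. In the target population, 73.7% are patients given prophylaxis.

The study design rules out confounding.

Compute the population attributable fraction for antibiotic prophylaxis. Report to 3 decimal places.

PAF ≈ 0.500

p₁ = 0.302, p₀ = 0.128.
Overall risk P(Y=1) = π·p₁ + (1−π)·p₀ = 0.737×0.302 + 0.263×0.128 = 0.25624.
Under exogeneity, PAF = [P(Y=1) − p₀] / P(Y=1).
PAF = (0.25624 − 0.128) / 0.25624 ≈ 0.5005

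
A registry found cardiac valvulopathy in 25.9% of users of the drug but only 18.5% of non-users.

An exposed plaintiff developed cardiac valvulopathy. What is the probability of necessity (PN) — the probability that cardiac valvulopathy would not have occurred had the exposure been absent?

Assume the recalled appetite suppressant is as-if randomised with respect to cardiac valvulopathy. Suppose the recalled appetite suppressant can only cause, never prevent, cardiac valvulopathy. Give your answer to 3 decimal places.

PN ≈ 0.286

p₁ = 0.259, p₀ = 0.185.
Under exogeneity and monotonicity, PN = (p₁ − p₀) / p₁.
PN = (0.259 − 0.185) / 0.259 = 0.074 / 0.259 ≈ 0.2857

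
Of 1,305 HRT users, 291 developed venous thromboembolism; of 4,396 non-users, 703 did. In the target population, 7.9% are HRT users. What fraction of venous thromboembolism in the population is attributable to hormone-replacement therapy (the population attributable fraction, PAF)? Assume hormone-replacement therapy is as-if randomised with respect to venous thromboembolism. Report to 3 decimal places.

p₁ = P(outcome | exposed) = 291/1305 = 0.22299
p₀ = P(outcome | unexposed) = 703/4396 = 0.15992
Overall risk P(Y=1) = π·p₁ + (1−π)·p₀ = 0.079×0.22299 + 0.921×0.15992 = 0.1649.
Under exogeneity, PAF = [P(Y=1) − p₀] / P(Y=1).
PAF = (0.1649 − 0.15992) / 0.1649 ≈ 0.0302

PAF ≈ 0.030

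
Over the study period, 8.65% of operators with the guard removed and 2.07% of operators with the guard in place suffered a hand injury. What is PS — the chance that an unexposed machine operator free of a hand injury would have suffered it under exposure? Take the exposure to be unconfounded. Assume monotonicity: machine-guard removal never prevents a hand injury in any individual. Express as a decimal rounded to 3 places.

p₁ = 0.0865, p₀ = 0.0207.
Under exogeneity and monotonicity, PS = (p₁ − p₀) / (1 − p₀).
PS = (0.0865 − 0.0207) / (1 − 0.0207) = 0.0658 / 0.9793 ≈ 0.0672

PS ≈ 0.067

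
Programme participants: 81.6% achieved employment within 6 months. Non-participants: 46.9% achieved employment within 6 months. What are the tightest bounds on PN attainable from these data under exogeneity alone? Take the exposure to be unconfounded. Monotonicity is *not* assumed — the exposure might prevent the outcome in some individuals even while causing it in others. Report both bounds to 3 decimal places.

p₁ = 0.816, p₀ = 0.469.
Under exogeneity alone the bounds on PN are max{0,(p₁−p₀)/p₁} ≤ PN ≤ min{1,(1−p₀)/p₁}.
  lower = (p₁ − p₀)/p₁ = 0.347 / 0.816 ≈ 0.4252
  upper = min{1, (1 − p₀)/p₁} = 0.531 / 0.816 ≈ 0.6507

0.425 ≤ PN ≤ 0.651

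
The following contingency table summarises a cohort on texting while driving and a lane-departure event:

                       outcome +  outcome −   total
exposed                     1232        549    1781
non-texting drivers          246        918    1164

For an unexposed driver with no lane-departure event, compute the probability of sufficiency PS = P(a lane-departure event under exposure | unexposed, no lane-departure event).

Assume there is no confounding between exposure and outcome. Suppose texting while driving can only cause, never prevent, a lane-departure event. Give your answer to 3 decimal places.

p₁ = P(outcome | exposed) = 1232/1781 = 0.69175
p₀ = P(outcome | unexposed) = 246/1164 = 0.21134
Under exogeneity and monotonicity, PS = (p₁ − p₀)/(1 − p₀).
PS = (0.69175 − 0.21134) / 0.78866 ≈ 0.6091

PS ≈ 0.609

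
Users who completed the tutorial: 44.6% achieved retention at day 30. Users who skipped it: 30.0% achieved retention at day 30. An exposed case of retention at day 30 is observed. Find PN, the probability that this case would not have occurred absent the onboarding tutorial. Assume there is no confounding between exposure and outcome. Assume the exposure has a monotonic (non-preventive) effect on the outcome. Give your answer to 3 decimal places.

p₁ = 0.446, p₀ = 0.3.
Under exogeneity and monotonicity, PN = (p₁ − p₀) / p₁.
PN = (0.446 − 0.3) / 0.446 = 0.146 / 0.446 ≈ 0.3274

PN ≈ 0.327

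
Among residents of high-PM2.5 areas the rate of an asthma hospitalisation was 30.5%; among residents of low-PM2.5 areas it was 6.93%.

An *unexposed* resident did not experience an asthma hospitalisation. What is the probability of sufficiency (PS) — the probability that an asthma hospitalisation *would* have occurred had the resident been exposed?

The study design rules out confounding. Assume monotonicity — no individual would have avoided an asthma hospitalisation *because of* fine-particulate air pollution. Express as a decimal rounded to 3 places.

PS ≈ 0.253

p₁ = 0.305, p₀ = 0.0693.
Under exogeneity and monotonicity, PS = (p₁ − p₀) / (1 − p₀).
PS = (0.305 − 0.0693) / (1 − 0.0693) = 0.2357 / 0.9307 ≈ 0.2533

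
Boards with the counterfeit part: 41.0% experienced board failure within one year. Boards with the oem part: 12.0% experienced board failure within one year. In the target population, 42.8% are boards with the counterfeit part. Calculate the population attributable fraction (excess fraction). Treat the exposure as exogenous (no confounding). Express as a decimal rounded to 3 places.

PAF ≈ 0.508

p₁ = 0.41, p₀ = 0.12.
Overall risk P(Y=1) = π·p₁ + (1−π)·p₀ = 0.428×0.41 + 0.572×0.12 = 0.24412.
Under exogeneity, PAF = [P(Y=1) − p₀] / P(Y=1).
PAF = (0.24412 − 0.12) / 0.24412 ≈ 0.5084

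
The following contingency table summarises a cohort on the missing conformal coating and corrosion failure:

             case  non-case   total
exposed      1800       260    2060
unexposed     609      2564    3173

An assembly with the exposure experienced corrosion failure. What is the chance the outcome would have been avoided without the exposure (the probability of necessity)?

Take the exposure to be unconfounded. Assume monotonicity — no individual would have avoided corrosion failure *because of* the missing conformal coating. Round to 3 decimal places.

p₁ = P(outcome | exposed) = 1800/2060 = 0.87379
p₀ = P(outcome | unexposed) = 609/3173 = 0.19193
Under exogeneity and monotonicity, PN = (p₁ − p₀)/p₁.
PN = (0.87379 − 0.19193) / 0.87379 ≈ 0.7803

PN ≈ 0.780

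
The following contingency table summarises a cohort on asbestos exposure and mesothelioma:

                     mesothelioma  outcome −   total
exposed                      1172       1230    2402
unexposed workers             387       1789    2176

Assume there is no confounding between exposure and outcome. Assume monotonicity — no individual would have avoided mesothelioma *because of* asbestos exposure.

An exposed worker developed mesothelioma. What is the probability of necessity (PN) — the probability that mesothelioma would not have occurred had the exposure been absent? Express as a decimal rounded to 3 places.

PN ≈ 0.636

p₁ = P(outcome | exposed) = 1172/2402 = 0.48793
p₀ = P(outcome | unexposed) = 387/2176 = 0.17785
Under exogeneity and monotonicity, PN = (p₁ − p₀)/p₁.
PN = (0.48793 − 0.17785) / 0.48793 ≈ 0.6355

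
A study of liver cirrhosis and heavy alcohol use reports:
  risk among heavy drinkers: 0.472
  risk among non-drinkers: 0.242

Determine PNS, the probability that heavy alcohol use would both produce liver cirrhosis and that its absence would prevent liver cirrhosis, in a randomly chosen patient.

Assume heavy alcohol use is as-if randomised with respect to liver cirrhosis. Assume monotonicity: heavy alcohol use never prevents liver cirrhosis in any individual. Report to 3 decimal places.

Let p₁ = 0.472, p₀ = 0.242.
Under exogeneity and monotonicity, PNS = p₁ − p₀.
PNS = 0.472 − 0.242 = 0.23

PNS ≈ 0.230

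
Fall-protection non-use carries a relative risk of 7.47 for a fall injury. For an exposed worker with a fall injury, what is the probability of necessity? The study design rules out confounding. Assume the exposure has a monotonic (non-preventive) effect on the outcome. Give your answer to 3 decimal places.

PN ≈ 0.866

Under exogeneity and monotonicity, PN = (RR − 1) / RR = 1 − 1/RR.
PN = (7.47 − 1) / 7.47 = 6.47 / 7.47 ≈ 0.8661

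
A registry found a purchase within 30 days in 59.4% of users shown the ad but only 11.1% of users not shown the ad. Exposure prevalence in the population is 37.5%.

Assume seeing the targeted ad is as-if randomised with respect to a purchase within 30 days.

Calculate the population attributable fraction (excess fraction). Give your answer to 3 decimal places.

PAF ≈ 0.620

p₁ = 0.594, p₀ = 0.111.
Overall risk P(Y=1) = π·p₁ + (1−π)·p₀ = 0.375×0.594 + 0.625×0.111 = 0.29213.
Under exogeneity, PAF = [P(Y=1) − p₀] / P(Y=1).
PAF = (0.29213 − 0.111) / 0.29213 ≈ 0.6200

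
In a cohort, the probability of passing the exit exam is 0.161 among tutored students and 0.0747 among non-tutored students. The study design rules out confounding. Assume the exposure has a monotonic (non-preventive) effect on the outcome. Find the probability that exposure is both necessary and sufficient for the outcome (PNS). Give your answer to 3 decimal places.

Let p₁ = 0.161, p₀ = 0.0747.
Under exogeneity and monotonicity, PNS = p₁ − p₀.
PNS = 0.161 − 0.0747 = 0.0863

PNS ≈ 0.086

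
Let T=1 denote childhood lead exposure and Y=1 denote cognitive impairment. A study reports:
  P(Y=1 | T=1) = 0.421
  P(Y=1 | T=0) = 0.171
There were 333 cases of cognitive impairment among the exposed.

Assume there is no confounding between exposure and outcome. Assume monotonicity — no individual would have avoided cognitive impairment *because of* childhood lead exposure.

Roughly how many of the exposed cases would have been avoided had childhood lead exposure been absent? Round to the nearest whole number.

about 198 cases

Let p₁ = 0.421, p₀ = 0.171.
PN = (p₁ − p₀)/p₁ = (0.421 − 0.171) / 0.421 ≈ 0.59382.
Attributable cases ≈ PN × (exposed cases) = 0.59382 × 333 ≈ 197.74.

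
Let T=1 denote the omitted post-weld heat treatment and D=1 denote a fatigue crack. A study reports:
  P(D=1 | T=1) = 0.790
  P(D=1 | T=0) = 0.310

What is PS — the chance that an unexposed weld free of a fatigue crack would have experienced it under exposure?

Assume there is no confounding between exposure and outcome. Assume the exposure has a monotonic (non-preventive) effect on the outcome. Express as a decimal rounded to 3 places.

Let p₁ = 0.79, p₀ = 0.31.
Under exogeneity and monotonicity, PS = (p₁ − p₀) / (1 − p₀).
PS = (0.79 − 0.31) / (1 − 0.31) = 0.48 / 0.69 ≈ 0.6957

PS ≈ 0.696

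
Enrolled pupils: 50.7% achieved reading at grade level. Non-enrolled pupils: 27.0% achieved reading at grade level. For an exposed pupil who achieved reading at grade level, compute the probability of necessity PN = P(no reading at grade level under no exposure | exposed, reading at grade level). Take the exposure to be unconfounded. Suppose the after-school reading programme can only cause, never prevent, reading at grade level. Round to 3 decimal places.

PN ≈ 0.467

p₁ = 0.507, p₀ = 0.27.
Under exogeneity and monotonicity, PN = (p₁ − p₀) / p₁.
PN = (0.507 − 0.27) / 0.507 = 0.237 / 0.507 ≈ 0.4675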